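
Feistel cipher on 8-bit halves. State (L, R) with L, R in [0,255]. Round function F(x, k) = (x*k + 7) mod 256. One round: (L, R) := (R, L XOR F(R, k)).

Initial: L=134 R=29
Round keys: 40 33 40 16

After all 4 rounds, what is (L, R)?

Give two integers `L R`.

Answer: 6 74

Derivation:
Round 1 (k=40): L=29 R=9
Round 2 (k=33): L=9 R=45
Round 3 (k=40): L=45 R=6
Round 4 (k=16): L=6 R=74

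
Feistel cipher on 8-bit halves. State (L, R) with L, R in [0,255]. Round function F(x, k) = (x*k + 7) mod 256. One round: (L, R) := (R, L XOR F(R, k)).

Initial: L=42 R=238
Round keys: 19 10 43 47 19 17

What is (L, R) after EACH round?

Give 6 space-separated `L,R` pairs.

Answer: 238,155 155,251 251,171 171,151 151,151 151,153

Derivation:
Round 1 (k=19): L=238 R=155
Round 2 (k=10): L=155 R=251
Round 3 (k=43): L=251 R=171
Round 4 (k=47): L=171 R=151
Round 5 (k=19): L=151 R=151
Round 6 (k=17): L=151 R=153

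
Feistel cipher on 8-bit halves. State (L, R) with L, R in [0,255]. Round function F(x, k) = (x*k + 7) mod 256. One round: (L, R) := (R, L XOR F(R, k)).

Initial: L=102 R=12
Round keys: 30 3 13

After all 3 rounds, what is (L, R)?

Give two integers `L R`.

Answer: 46 84

Derivation:
Round 1 (k=30): L=12 R=9
Round 2 (k=3): L=9 R=46
Round 3 (k=13): L=46 R=84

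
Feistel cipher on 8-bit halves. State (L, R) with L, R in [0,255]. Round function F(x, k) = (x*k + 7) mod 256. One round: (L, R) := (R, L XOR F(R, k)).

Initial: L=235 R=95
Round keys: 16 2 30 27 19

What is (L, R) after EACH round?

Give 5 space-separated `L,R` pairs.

Answer: 95,28 28,96 96,91 91,192 192,28

Derivation:
Round 1 (k=16): L=95 R=28
Round 2 (k=2): L=28 R=96
Round 3 (k=30): L=96 R=91
Round 4 (k=27): L=91 R=192
Round 5 (k=19): L=192 R=28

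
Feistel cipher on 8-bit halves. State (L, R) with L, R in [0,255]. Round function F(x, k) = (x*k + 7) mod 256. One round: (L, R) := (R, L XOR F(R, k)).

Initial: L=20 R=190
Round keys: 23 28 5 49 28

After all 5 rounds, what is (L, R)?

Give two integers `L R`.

Round 1 (k=23): L=190 R=13
Round 2 (k=28): L=13 R=205
Round 3 (k=5): L=205 R=5
Round 4 (k=49): L=5 R=49
Round 5 (k=28): L=49 R=102

Answer: 49 102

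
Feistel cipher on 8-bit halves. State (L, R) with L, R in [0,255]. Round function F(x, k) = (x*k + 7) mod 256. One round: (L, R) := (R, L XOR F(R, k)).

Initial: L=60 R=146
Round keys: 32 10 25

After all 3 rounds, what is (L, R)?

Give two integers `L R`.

Answer: 71 141

Derivation:
Round 1 (k=32): L=146 R=123
Round 2 (k=10): L=123 R=71
Round 3 (k=25): L=71 R=141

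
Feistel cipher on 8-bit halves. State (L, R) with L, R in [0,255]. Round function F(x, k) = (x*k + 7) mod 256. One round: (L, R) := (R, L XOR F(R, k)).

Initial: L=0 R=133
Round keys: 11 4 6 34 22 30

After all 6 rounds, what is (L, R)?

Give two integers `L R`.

Round 1 (k=11): L=133 R=190
Round 2 (k=4): L=190 R=122
Round 3 (k=6): L=122 R=93
Round 4 (k=34): L=93 R=27
Round 5 (k=22): L=27 R=4
Round 6 (k=30): L=4 R=100

Answer: 4 100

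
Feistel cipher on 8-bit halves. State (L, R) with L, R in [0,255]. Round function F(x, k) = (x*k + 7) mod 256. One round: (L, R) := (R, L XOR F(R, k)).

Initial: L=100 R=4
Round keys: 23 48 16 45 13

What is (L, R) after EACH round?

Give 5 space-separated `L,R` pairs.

Round 1 (k=23): L=4 R=7
Round 2 (k=48): L=7 R=83
Round 3 (k=16): L=83 R=48
Round 4 (k=45): L=48 R=36
Round 5 (k=13): L=36 R=235

Answer: 4,7 7,83 83,48 48,36 36,235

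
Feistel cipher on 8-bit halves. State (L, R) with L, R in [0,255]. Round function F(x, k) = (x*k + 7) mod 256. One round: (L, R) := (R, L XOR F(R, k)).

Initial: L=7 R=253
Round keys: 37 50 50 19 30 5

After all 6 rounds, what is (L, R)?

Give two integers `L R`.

Answer: 177 75

Derivation:
Round 1 (k=37): L=253 R=159
Round 2 (k=50): L=159 R=232
Round 3 (k=50): L=232 R=200
Round 4 (k=19): L=200 R=55
Round 5 (k=30): L=55 R=177
Round 6 (k=5): L=177 R=75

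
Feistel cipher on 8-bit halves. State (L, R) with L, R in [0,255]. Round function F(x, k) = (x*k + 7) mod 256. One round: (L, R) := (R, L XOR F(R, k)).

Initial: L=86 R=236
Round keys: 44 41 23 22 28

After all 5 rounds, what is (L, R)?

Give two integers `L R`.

Round 1 (k=44): L=236 R=193
Round 2 (k=41): L=193 R=28
Round 3 (k=23): L=28 R=74
Round 4 (k=22): L=74 R=127
Round 5 (k=28): L=127 R=161

Answer: 127 161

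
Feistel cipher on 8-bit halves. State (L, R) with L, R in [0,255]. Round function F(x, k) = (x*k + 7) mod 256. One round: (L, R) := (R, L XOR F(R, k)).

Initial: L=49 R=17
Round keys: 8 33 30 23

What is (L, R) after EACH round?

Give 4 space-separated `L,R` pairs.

Round 1 (k=8): L=17 R=190
Round 2 (k=33): L=190 R=148
Round 3 (k=30): L=148 R=225
Round 4 (k=23): L=225 R=170

Answer: 17,190 190,148 148,225 225,170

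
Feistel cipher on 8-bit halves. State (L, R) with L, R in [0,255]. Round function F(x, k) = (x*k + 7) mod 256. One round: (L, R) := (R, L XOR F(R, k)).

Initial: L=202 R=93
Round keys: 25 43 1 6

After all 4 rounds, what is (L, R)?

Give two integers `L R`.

Answer: 125 81

Derivation:
Round 1 (k=25): L=93 R=214
Round 2 (k=43): L=214 R=164
Round 3 (k=1): L=164 R=125
Round 4 (k=6): L=125 R=81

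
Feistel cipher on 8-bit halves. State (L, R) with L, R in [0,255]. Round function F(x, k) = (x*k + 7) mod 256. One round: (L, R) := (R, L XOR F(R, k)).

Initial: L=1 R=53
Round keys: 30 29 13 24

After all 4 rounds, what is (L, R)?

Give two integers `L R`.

Round 1 (k=30): L=53 R=60
Round 2 (k=29): L=60 R=230
Round 3 (k=13): L=230 R=137
Round 4 (k=24): L=137 R=57

Answer: 137 57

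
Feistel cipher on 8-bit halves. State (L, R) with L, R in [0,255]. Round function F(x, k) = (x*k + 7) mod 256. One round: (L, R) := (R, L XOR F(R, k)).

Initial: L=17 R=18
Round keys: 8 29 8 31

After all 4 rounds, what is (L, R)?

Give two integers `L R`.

Answer: 185 73

Derivation:
Round 1 (k=8): L=18 R=134
Round 2 (k=29): L=134 R=39
Round 3 (k=8): L=39 R=185
Round 4 (k=31): L=185 R=73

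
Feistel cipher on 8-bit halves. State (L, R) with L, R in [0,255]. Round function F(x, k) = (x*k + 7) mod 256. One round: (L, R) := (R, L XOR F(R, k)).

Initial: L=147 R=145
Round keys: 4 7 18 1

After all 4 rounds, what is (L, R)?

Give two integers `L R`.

Round 1 (k=4): L=145 R=216
Round 2 (k=7): L=216 R=126
Round 3 (k=18): L=126 R=59
Round 4 (k=1): L=59 R=60

Answer: 59 60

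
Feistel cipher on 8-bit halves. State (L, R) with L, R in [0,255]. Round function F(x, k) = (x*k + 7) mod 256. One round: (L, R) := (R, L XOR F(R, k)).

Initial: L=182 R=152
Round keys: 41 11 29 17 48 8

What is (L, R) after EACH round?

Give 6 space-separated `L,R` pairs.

Answer: 152,233 233,146 146,120 120,109 109,15 15,18

Derivation:
Round 1 (k=41): L=152 R=233
Round 2 (k=11): L=233 R=146
Round 3 (k=29): L=146 R=120
Round 4 (k=17): L=120 R=109
Round 5 (k=48): L=109 R=15
Round 6 (k=8): L=15 R=18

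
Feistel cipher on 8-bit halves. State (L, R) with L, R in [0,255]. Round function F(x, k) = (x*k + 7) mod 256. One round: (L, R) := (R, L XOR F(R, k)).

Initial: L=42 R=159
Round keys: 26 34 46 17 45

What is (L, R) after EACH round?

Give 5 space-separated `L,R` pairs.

Answer: 159,7 7,106 106,20 20,49 49,176

Derivation:
Round 1 (k=26): L=159 R=7
Round 2 (k=34): L=7 R=106
Round 3 (k=46): L=106 R=20
Round 4 (k=17): L=20 R=49
Round 5 (k=45): L=49 R=176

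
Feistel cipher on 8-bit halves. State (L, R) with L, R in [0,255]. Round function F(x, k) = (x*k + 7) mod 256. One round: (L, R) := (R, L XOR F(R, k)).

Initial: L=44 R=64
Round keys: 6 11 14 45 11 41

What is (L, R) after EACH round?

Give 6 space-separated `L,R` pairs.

Answer: 64,171 171,32 32,108 108,35 35,228 228,168

Derivation:
Round 1 (k=6): L=64 R=171
Round 2 (k=11): L=171 R=32
Round 3 (k=14): L=32 R=108
Round 4 (k=45): L=108 R=35
Round 5 (k=11): L=35 R=228
Round 6 (k=41): L=228 R=168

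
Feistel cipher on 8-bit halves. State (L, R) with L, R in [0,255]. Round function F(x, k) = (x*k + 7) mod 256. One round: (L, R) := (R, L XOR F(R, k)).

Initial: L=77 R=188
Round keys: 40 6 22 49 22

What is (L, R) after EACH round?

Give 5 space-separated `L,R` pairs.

Answer: 188,42 42,191 191,91 91,205 205,254

Derivation:
Round 1 (k=40): L=188 R=42
Round 2 (k=6): L=42 R=191
Round 3 (k=22): L=191 R=91
Round 4 (k=49): L=91 R=205
Round 5 (k=22): L=205 R=254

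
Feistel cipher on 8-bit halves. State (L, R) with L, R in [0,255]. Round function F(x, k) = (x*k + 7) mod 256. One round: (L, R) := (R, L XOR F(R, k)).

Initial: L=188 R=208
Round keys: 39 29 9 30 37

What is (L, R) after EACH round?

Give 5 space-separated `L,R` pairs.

Answer: 208,11 11,150 150,70 70,173 173,78

Derivation:
Round 1 (k=39): L=208 R=11
Round 2 (k=29): L=11 R=150
Round 3 (k=9): L=150 R=70
Round 4 (k=30): L=70 R=173
Round 5 (k=37): L=173 R=78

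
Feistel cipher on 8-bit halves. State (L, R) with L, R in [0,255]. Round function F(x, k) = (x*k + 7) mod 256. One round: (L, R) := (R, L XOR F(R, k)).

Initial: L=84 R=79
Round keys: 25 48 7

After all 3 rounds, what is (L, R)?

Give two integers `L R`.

Round 1 (k=25): L=79 R=234
Round 2 (k=48): L=234 R=168
Round 3 (k=7): L=168 R=117

Answer: 168 117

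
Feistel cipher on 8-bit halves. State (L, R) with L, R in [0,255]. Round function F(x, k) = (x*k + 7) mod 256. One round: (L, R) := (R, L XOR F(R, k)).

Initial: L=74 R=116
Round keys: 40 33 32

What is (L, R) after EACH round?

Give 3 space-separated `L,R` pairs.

Round 1 (k=40): L=116 R=109
Round 2 (k=33): L=109 R=96
Round 3 (k=32): L=96 R=106

Answer: 116,109 109,96 96,106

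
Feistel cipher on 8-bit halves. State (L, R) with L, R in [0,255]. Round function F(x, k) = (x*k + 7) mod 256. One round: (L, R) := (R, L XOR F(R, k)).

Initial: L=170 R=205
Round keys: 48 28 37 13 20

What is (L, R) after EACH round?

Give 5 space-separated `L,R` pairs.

Answer: 205,221 221,254 254,96 96,25 25,155

Derivation:
Round 1 (k=48): L=205 R=221
Round 2 (k=28): L=221 R=254
Round 3 (k=37): L=254 R=96
Round 4 (k=13): L=96 R=25
Round 5 (k=20): L=25 R=155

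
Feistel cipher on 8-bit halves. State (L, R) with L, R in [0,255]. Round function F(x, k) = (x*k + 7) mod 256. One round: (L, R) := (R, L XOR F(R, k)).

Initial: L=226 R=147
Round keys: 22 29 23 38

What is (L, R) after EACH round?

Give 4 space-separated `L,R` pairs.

Answer: 147,75 75,21 21,161 161,248

Derivation:
Round 1 (k=22): L=147 R=75
Round 2 (k=29): L=75 R=21
Round 3 (k=23): L=21 R=161
Round 4 (k=38): L=161 R=248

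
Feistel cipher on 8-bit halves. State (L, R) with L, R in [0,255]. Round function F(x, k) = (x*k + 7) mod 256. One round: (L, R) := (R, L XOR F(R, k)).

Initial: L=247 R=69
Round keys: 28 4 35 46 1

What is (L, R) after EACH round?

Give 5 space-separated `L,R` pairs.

Round 1 (k=28): L=69 R=100
Round 2 (k=4): L=100 R=210
Round 3 (k=35): L=210 R=217
Round 4 (k=46): L=217 R=215
Round 5 (k=1): L=215 R=7

Answer: 69,100 100,210 210,217 217,215 215,7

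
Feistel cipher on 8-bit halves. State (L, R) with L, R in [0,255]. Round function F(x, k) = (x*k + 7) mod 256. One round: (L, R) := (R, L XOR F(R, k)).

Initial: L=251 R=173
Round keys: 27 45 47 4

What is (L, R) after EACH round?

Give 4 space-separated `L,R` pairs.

Answer: 173,189 189,237 237,55 55,14

Derivation:
Round 1 (k=27): L=173 R=189
Round 2 (k=45): L=189 R=237
Round 3 (k=47): L=237 R=55
Round 4 (k=4): L=55 R=14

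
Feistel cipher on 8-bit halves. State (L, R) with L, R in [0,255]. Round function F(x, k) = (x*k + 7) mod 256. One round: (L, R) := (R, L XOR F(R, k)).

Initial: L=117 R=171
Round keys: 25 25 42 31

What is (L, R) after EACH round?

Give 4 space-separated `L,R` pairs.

Answer: 171,207 207,149 149,182 182,132

Derivation:
Round 1 (k=25): L=171 R=207
Round 2 (k=25): L=207 R=149
Round 3 (k=42): L=149 R=182
Round 4 (k=31): L=182 R=132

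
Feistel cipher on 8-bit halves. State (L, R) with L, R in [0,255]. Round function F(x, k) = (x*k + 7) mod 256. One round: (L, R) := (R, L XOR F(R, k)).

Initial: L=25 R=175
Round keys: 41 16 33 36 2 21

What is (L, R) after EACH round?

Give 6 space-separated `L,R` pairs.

Round 1 (k=41): L=175 R=23
Round 2 (k=16): L=23 R=216
Round 3 (k=33): L=216 R=200
Round 4 (k=36): L=200 R=255
Round 5 (k=2): L=255 R=205
Round 6 (k=21): L=205 R=39

Answer: 175,23 23,216 216,200 200,255 255,205 205,39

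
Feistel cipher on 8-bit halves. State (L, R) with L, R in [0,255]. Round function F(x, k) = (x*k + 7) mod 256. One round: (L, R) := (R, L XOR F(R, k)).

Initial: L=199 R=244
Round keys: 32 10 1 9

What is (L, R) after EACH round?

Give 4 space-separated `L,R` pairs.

Round 1 (k=32): L=244 R=64
Round 2 (k=10): L=64 R=115
Round 3 (k=1): L=115 R=58
Round 4 (k=9): L=58 R=98

Answer: 244,64 64,115 115,58 58,98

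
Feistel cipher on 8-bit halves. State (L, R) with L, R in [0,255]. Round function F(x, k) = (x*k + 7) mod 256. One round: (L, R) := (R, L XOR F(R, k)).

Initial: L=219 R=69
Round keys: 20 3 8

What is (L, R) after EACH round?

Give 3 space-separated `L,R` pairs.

Round 1 (k=20): L=69 R=176
Round 2 (k=3): L=176 R=82
Round 3 (k=8): L=82 R=39

Answer: 69,176 176,82 82,39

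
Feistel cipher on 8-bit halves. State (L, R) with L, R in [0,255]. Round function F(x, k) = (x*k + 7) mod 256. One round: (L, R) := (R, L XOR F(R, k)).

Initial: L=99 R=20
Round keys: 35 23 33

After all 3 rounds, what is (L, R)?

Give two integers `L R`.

Answer: 115 122

Derivation:
Round 1 (k=35): L=20 R=160
Round 2 (k=23): L=160 R=115
Round 3 (k=33): L=115 R=122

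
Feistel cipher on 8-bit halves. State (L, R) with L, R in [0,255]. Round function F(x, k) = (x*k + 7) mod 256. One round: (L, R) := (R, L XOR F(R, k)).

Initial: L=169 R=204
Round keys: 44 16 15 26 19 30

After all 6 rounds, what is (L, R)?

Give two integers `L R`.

Answer: 165 109

Derivation:
Round 1 (k=44): L=204 R=190
Round 2 (k=16): L=190 R=43
Round 3 (k=15): L=43 R=50
Round 4 (k=26): L=50 R=48
Round 5 (k=19): L=48 R=165
Round 6 (k=30): L=165 R=109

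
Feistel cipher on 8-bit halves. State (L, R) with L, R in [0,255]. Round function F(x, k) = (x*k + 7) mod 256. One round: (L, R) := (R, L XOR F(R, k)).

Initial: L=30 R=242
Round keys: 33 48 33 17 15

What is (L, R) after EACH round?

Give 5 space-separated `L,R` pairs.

Answer: 242,39 39,165 165,107 107,135 135,155

Derivation:
Round 1 (k=33): L=242 R=39
Round 2 (k=48): L=39 R=165
Round 3 (k=33): L=165 R=107
Round 4 (k=17): L=107 R=135
Round 5 (k=15): L=135 R=155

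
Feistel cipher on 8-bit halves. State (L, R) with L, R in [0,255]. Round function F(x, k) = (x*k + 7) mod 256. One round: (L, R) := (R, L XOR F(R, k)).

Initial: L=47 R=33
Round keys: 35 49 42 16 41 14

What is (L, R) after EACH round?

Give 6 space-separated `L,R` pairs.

Round 1 (k=35): L=33 R=165
Round 2 (k=49): L=165 R=189
Round 3 (k=42): L=189 R=172
Round 4 (k=16): L=172 R=122
Round 5 (k=41): L=122 R=61
Round 6 (k=14): L=61 R=39

Answer: 33,165 165,189 189,172 172,122 122,61 61,39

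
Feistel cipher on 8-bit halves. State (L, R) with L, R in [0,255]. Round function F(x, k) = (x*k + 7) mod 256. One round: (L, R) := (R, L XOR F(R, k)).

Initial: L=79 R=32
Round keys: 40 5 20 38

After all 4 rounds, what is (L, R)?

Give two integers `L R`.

Round 1 (k=40): L=32 R=72
Round 2 (k=5): L=72 R=79
Round 3 (k=20): L=79 R=123
Round 4 (k=38): L=123 R=6

Answer: 123 6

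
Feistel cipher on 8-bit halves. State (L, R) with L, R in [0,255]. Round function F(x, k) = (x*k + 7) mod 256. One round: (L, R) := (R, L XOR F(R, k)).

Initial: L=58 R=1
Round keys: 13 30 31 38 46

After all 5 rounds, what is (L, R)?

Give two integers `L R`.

Answer: 115 66

Derivation:
Round 1 (k=13): L=1 R=46
Round 2 (k=30): L=46 R=106
Round 3 (k=31): L=106 R=243
Round 4 (k=38): L=243 R=115
Round 5 (k=46): L=115 R=66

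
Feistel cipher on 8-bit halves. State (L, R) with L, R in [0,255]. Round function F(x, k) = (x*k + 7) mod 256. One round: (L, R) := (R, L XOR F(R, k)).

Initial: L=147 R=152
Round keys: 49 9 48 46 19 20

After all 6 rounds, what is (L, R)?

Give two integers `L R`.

Answer: 222 213

Derivation:
Round 1 (k=49): L=152 R=140
Round 2 (k=9): L=140 R=107
Round 3 (k=48): L=107 R=155
Round 4 (k=46): L=155 R=138
Round 5 (k=19): L=138 R=222
Round 6 (k=20): L=222 R=213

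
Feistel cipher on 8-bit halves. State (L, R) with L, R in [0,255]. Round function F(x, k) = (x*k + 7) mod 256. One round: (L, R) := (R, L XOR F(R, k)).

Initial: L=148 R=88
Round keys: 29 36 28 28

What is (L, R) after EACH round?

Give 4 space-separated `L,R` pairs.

Round 1 (k=29): L=88 R=107
Round 2 (k=36): L=107 R=75
Round 3 (k=28): L=75 R=80
Round 4 (k=28): L=80 R=140

Answer: 88,107 107,75 75,80 80,140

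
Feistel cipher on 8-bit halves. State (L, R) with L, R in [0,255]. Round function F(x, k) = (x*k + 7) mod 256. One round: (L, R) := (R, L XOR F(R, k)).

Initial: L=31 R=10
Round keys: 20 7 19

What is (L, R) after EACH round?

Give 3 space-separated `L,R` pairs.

Answer: 10,208 208,189 189,222

Derivation:
Round 1 (k=20): L=10 R=208
Round 2 (k=7): L=208 R=189
Round 3 (k=19): L=189 R=222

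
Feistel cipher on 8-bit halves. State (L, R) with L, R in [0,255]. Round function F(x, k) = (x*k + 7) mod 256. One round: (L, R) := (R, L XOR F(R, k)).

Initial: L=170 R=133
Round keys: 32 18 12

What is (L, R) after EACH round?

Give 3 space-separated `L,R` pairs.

Round 1 (k=32): L=133 R=13
Round 2 (k=18): L=13 R=116
Round 3 (k=12): L=116 R=122

Answer: 133,13 13,116 116,122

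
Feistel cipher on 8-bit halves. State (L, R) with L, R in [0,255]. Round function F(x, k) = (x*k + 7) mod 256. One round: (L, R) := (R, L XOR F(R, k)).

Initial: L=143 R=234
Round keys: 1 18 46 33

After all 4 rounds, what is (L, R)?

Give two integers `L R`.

Answer: 219 75

Derivation:
Round 1 (k=1): L=234 R=126
Round 2 (k=18): L=126 R=9
Round 3 (k=46): L=9 R=219
Round 4 (k=33): L=219 R=75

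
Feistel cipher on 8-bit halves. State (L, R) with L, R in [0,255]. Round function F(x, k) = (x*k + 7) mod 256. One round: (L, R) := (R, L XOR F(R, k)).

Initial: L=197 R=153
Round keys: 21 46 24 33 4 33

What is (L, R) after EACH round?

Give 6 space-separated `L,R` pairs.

Answer: 153,81 81,12 12,118 118,49 49,189 189,85

Derivation:
Round 1 (k=21): L=153 R=81
Round 2 (k=46): L=81 R=12
Round 3 (k=24): L=12 R=118
Round 4 (k=33): L=118 R=49
Round 5 (k=4): L=49 R=189
Round 6 (k=33): L=189 R=85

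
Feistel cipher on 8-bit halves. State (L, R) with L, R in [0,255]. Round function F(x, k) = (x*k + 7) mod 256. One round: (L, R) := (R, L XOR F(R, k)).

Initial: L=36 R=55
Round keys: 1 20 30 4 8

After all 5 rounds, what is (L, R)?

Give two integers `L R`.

Round 1 (k=1): L=55 R=26
Round 2 (k=20): L=26 R=56
Round 3 (k=30): L=56 R=141
Round 4 (k=4): L=141 R=3
Round 5 (k=8): L=3 R=146

Answer: 3 146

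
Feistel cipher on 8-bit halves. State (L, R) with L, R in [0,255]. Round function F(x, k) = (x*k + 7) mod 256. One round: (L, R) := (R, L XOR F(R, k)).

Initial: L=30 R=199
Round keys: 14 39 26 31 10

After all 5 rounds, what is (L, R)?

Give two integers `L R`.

Round 1 (k=14): L=199 R=247
Round 2 (k=39): L=247 R=111
Round 3 (k=26): L=111 R=186
Round 4 (k=31): L=186 R=226
Round 5 (k=10): L=226 R=97

Answer: 226 97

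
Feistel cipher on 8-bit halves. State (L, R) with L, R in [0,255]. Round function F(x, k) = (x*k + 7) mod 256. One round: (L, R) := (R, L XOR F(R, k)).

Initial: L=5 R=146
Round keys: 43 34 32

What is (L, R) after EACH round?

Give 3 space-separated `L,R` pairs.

Round 1 (k=43): L=146 R=136
Round 2 (k=34): L=136 R=133
Round 3 (k=32): L=133 R=47

Answer: 146,136 136,133 133,47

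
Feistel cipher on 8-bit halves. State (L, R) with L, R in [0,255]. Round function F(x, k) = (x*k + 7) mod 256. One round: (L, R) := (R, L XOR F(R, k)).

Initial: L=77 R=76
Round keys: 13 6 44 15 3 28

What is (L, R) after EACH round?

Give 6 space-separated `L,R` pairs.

Answer: 76,174 174,87 87,85 85,85 85,83 83,78

Derivation:
Round 1 (k=13): L=76 R=174
Round 2 (k=6): L=174 R=87
Round 3 (k=44): L=87 R=85
Round 4 (k=15): L=85 R=85
Round 5 (k=3): L=85 R=83
Round 6 (k=28): L=83 R=78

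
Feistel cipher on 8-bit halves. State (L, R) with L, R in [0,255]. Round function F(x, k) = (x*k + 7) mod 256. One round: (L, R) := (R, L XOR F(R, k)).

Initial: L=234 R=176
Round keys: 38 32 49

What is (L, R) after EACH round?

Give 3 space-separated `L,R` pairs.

Round 1 (k=38): L=176 R=205
Round 2 (k=32): L=205 R=23
Round 3 (k=49): L=23 R=163

Answer: 176,205 205,23 23,163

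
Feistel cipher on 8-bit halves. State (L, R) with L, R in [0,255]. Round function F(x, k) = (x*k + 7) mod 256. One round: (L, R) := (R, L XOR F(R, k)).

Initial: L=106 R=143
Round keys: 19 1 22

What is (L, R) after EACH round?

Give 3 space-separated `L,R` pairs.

Answer: 143,206 206,90 90,13

Derivation:
Round 1 (k=19): L=143 R=206
Round 2 (k=1): L=206 R=90
Round 3 (k=22): L=90 R=13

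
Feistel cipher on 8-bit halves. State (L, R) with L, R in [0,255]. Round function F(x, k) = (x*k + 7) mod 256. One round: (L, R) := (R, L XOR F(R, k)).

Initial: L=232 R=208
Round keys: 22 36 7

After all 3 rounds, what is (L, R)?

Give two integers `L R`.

Answer: 243 163

Derivation:
Round 1 (k=22): L=208 R=15
Round 2 (k=36): L=15 R=243
Round 3 (k=7): L=243 R=163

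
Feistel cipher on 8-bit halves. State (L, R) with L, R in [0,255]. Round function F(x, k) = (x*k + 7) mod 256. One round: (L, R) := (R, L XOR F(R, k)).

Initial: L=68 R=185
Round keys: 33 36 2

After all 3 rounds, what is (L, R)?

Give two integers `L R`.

Round 1 (k=33): L=185 R=164
Round 2 (k=36): L=164 R=174
Round 3 (k=2): L=174 R=199

Answer: 174 199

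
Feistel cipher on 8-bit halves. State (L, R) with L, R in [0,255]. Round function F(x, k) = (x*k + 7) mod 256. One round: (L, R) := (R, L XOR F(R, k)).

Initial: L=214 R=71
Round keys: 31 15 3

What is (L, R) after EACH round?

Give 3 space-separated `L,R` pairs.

Answer: 71,118 118,182 182,95

Derivation:
Round 1 (k=31): L=71 R=118
Round 2 (k=15): L=118 R=182
Round 3 (k=3): L=182 R=95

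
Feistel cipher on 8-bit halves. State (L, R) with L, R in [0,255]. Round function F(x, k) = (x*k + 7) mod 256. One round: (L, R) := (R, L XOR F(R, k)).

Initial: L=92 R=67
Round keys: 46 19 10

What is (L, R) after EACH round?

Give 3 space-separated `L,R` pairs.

Round 1 (k=46): L=67 R=77
Round 2 (k=19): L=77 R=253
Round 3 (k=10): L=253 R=164

Answer: 67,77 77,253 253,164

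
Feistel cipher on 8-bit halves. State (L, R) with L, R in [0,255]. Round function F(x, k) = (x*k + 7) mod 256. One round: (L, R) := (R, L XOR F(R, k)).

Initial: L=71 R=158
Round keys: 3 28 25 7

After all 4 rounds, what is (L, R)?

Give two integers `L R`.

Answer: 246 112

Derivation:
Round 1 (k=3): L=158 R=166
Round 2 (k=28): L=166 R=177
Round 3 (k=25): L=177 R=246
Round 4 (k=7): L=246 R=112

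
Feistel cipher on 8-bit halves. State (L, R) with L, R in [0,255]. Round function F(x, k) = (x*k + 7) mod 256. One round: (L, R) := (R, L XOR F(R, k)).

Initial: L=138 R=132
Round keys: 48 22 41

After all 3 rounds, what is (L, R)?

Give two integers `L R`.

Answer: 33 29

Derivation:
Round 1 (k=48): L=132 R=77
Round 2 (k=22): L=77 R=33
Round 3 (k=41): L=33 R=29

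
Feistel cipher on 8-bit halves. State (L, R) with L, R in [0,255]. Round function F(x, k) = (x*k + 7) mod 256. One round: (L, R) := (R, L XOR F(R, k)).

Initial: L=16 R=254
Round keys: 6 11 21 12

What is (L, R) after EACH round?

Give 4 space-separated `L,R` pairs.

Answer: 254,235 235,222 222,214 214,209

Derivation:
Round 1 (k=6): L=254 R=235
Round 2 (k=11): L=235 R=222
Round 3 (k=21): L=222 R=214
Round 4 (k=12): L=214 R=209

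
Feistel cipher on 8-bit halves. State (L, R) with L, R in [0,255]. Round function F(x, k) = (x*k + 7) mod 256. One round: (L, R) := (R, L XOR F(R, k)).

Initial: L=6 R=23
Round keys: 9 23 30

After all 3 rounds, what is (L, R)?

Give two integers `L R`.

Answer: 160 23

Derivation:
Round 1 (k=9): L=23 R=208
Round 2 (k=23): L=208 R=160
Round 3 (k=30): L=160 R=23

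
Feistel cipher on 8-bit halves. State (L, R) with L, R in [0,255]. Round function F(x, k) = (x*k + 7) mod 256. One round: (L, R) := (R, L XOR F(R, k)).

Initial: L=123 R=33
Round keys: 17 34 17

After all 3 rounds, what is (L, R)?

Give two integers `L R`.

Round 1 (k=17): L=33 R=67
Round 2 (k=34): L=67 R=204
Round 3 (k=17): L=204 R=208

Answer: 204 208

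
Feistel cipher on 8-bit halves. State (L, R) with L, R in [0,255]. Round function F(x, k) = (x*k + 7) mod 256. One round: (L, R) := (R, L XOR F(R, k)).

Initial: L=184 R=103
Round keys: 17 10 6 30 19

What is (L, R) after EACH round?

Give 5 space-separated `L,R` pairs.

Answer: 103,102 102,100 100,57 57,209 209,179

Derivation:
Round 1 (k=17): L=103 R=102
Round 2 (k=10): L=102 R=100
Round 3 (k=6): L=100 R=57
Round 4 (k=30): L=57 R=209
Round 5 (k=19): L=209 R=179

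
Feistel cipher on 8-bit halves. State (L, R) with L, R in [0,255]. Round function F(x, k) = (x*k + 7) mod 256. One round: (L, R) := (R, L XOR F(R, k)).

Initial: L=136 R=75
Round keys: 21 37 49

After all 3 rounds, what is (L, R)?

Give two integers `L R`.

Answer: 78 83

Derivation:
Round 1 (k=21): L=75 R=166
Round 2 (k=37): L=166 R=78
Round 3 (k=49): L=78 R=83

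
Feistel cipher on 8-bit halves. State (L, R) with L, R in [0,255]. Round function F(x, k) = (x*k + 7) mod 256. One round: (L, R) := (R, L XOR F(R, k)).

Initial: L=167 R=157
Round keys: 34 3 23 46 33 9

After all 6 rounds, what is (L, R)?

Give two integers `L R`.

Answer: 245 205

Derivation:
Round 1 (k=34): L=157 R=70
Round 2 (k=3): L=70 R=68
Round 3 (k=23): L=68 R=101
Round 4 (k=46): L=101 R=105
Round 5 (k=33): L=105 R=245
Round 6 (k=9): L=245 R=205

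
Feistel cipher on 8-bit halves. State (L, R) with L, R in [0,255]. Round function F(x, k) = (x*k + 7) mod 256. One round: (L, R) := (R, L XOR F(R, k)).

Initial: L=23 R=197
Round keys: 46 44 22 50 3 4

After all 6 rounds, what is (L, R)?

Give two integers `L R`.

Answer: 185 120

Derivation:
Round 1 (k=46): L=197 R=122
Round 2 (k=44): L=122 R=58
Round 3 (k=22): L=58 R=121
Round 4 (k=50): L=121 R=147
Round 5 (k=3): L=147 R=185
Round 6 (k=4): L=185 R=120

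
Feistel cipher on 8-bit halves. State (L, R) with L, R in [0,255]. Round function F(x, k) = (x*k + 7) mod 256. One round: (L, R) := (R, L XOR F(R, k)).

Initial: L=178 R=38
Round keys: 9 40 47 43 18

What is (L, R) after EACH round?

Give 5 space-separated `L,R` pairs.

Round 1 (k=9): L=38 R=239
Round 2 (k=40): L=239 R=121
Round 3 (k=47): L=121 R=209
Round 4 (k=43): L=209 R=91
Round 5 (k=18): L=91 R=188

Answer: 38,239 239,121 121,209 209,91 91,188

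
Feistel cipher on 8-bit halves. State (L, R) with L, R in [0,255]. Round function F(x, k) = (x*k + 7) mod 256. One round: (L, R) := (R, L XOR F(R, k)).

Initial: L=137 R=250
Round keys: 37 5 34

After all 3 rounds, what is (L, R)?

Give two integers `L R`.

Answer: 221 193

Derivation:
Round 1 (k=37): L=250 R=160
Round 2 (k=5): L=160 R=221
Round 3 (k=34): L=221 R=193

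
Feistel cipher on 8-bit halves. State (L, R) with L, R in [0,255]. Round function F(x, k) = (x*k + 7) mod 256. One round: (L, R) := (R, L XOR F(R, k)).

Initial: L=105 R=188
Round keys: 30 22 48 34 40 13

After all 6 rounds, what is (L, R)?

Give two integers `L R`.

Round 1 (k=30): L=188 R=102
Round 2 (k=22): L=102 R=119
Round 3 (k=48): L=119 R=49
Round 4 (k=34): L=49 R=254
Round 5 (k=40): L=254 R=134
Round 6 (k=13): L=134 R=43

Answer: 134 43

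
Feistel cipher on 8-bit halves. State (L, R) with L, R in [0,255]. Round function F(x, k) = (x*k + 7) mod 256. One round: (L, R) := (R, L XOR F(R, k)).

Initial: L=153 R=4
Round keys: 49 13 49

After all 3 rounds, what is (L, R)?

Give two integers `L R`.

Round 1 (k=49): L=4 R=82
Round 2 (k=13): L=82 R=53
Round 3 (k=49): L=53 R=126

Answer: 53 126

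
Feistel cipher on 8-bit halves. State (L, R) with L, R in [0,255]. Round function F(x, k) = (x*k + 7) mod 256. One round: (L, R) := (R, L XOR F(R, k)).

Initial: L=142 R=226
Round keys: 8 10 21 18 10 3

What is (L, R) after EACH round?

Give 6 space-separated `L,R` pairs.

Round 1 (k=8): L=226 R=153
Round 2 (k=10): L=153 R=227
Round 3 (k=21): L=227 R=63
Round 4 (k=18): L=63 R=150
Round 5 (k=10): L=150 R=220
Round 6 (k=3): L=220 R=13

Answer: 226,153 153,227 227,63 63,150 150,220 220,13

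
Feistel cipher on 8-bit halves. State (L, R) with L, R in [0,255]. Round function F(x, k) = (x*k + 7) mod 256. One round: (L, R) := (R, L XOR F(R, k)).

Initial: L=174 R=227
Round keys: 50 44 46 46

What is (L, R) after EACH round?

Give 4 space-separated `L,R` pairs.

Answer: 227,243 243,40 40,196 196,23

Derivation:
Round 1 (k=50): L=227 R=243
Round 2 (k=44): L=243 R=40
Round 3 (k=46): L=40 R=196
Round 4 (k=46): L=196 R=23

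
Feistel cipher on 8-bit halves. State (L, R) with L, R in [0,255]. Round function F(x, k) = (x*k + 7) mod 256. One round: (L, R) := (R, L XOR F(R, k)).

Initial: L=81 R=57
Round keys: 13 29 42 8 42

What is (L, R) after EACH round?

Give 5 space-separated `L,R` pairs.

Round 1 (k=13): L=57 R=189
Round 2 (k=29): L=189 R=73
Round 3 (k=42): L=73 R=188
Round 4 (k=8): L=188 R=174
Round 5 (k=42): L=174 R=47

Answer: 57,189 189,73 73,188 188,174 174,47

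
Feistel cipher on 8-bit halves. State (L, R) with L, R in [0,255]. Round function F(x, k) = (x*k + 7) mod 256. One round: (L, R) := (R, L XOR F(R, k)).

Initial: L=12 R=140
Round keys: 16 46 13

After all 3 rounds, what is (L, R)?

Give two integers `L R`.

Round 1 (k=16): L=140 R=203
Round 2 (k=46): L=203 R=13
Round 3 (k=13): L=13 R=123

Answer: 13 123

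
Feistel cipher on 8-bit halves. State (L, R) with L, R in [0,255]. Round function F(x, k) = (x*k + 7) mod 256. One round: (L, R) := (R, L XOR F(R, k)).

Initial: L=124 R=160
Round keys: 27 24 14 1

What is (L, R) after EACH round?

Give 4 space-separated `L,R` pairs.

Answer: 160,155 155,47 47,2 2,38

Derivation:
Round 1 (k=27): L=160 R=155
Round 2 (k=24): L=155 R=47
Round 3 (k=14): L=47 R=2
Round 4 (k=1): L=2 R=38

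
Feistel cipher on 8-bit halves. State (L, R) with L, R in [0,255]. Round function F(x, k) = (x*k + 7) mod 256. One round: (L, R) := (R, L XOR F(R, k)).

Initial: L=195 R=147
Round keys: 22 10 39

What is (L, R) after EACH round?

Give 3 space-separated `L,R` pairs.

Answer: 147,106 106,184 184,101

Derivation:
Round 1 (k=22): L=147 R=106
Round 2 (k=10): L=106 R=184
Round 3 (k=39): L=184 R=101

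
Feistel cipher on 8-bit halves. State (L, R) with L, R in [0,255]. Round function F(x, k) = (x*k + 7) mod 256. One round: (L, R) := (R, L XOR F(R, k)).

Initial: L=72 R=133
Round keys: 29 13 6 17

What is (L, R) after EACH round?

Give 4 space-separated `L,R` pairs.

Answer: 133,80 80,146 146,35 35,200

Derivation:
Round 1 (k=29): L=133 R=80
Round 2 (k=13): L=80 R=146
Round 3 (k=6): L=146 R=35
Round 4 (k=17): L=35 R=200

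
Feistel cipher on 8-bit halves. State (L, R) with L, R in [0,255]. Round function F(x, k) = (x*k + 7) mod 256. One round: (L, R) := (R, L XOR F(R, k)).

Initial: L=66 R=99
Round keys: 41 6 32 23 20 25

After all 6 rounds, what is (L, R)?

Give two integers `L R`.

Round 1 (k=41): L=99 R=160
Round 2 (k=6): L=160 R=164
Round 3 (k=32): L=164 R=39
Round 4 (k=23): L=39 R=44
Round 5 (k=20): L=44 R=80
Round 6 (k=25): L=80 R=251

Answer: 80 251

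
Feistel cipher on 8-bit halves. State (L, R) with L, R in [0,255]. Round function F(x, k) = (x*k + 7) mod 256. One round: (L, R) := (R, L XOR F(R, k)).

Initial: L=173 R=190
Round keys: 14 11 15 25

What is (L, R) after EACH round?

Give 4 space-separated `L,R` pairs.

Round 1 (k=14): L=190 R=198
Round 2 (k=11): L=198 R=55
Round 3 (k=15): L=55 R=134
Round 4 (k=25): L=134 R=42

Answer: 190,198 198,55 55,134 134,42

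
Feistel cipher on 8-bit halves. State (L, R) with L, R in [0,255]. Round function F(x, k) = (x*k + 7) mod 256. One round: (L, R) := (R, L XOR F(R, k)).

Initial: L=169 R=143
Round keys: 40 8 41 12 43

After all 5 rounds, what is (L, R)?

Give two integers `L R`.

Round 1 (k=40): L=143 R=246
Round 2 (k=8): L=246 R=56
Round 3 (k=41): L=56 R=9
Round 4 (k=12): L=9 R=75
Round 5 (k=43): L=75 R=169

Answer: 75 169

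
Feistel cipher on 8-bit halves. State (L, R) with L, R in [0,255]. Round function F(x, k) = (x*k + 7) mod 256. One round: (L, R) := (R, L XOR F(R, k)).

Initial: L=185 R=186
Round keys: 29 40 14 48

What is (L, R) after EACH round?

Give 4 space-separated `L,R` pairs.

Round 1 (k=29): L=186 R=160
Round 2 (k=40): L=160 R=189
Round 3 (k=14): L=189 R=253
Round 4 (k=48): L=253 R=202

Answer: 186,160 160,189 189,253 253,202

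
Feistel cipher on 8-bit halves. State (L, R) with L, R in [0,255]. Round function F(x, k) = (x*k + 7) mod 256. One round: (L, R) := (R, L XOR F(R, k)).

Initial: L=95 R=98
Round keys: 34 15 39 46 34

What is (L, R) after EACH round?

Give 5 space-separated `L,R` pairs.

Answer: 98,84 84,145 145,74 74,194 194,129

Derivation:
Round 1 (k=34): L=98 R=84
Round 2 (k=15): L=84 R=145
Round 3 (k=39): L=145 R=74
Round 4 (k=46): L=74 R=194
Round 5 (k=34): L=194 R=129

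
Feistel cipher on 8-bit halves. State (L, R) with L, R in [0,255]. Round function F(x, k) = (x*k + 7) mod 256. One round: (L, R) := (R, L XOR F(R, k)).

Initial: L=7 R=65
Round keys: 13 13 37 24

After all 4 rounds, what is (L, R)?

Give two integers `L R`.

Answer: 49 224

Derivation:
Round 1 (k=13): L=65 R=83
Round 2 (k=13): L=83 R=127
Round 3 (k=37): L=127 R=49
Round 4 (k=24): L=49 R=224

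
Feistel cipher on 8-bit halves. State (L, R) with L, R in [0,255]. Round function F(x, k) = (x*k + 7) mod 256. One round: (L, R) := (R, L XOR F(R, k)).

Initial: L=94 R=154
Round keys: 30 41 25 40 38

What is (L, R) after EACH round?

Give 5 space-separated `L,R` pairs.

Round 1 (k=30): L=154 R=77
Round 2 (k=41): L=77 R=198
Round 3 (k=25): L=198 R=16
Round 4 (k=40): L=16 R=65
Round 5 (k=38): L=65 R=189

Answer: 154,77 77,198 198,16 16,65 65,189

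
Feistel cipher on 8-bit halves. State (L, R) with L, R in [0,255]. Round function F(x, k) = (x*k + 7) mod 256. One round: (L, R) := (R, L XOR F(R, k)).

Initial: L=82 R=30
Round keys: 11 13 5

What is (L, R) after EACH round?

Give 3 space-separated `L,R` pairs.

Answer: 30,3 3,48 48,244

Derivation:
Round 1 (k=11): L=30 R=3
Round 2 (k=13): L=3 R=48
Round 3 (k=5): L=48 R=244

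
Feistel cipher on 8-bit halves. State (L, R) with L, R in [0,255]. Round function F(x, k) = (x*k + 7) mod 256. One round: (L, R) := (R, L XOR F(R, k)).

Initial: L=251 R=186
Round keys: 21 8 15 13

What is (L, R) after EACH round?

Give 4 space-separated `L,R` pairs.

Round 1 (k=21): L=186 R=178
Round 2 (k=8): L=178 R=45
Round 3 (k=15): L=45 R=24
Round 4 (k=13): L=24 R=18

Answer: 186,178 178,45 45,24 24,18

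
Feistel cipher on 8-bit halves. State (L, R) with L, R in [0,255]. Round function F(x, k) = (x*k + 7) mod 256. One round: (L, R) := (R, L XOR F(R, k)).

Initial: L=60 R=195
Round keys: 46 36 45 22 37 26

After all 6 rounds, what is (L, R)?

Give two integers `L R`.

Answer: 12 52

Derivation:
Round 1 (k=46): L=195 R=45
Round 2 (k=36): L=45 R=152
Round 3 (k=45): L=152 R=146
Round 4 (k=22): L=146 R=11
Round 5 (k=37): L=11 R=12
Round 6 (k=26): L=12 R=52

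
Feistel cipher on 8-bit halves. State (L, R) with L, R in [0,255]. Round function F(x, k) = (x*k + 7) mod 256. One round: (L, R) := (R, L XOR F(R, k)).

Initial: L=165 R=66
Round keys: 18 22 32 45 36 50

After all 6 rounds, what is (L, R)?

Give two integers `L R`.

Round 1 (k=18): L=66 R=14
Round 2 (k=22): L=14 R=121
Round 3 (k=32): L=121 R=41
Round 4 (k=45): L=41 R=69
Round 5 (k=36): L=69 R=146
Round 6 (k=50): L=146 R=206

Answer: 146 206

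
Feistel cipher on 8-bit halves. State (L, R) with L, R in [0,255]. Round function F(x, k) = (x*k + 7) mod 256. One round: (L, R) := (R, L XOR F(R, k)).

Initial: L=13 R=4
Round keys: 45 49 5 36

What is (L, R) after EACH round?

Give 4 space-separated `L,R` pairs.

Round 1 (k=45): L=4 R=182
Round 2 (k=49): L=182 R=217
Round 3 (k=5): L=217 R=242
Round 4 (k=36): L=242 R=214

Answer: 4,182 182,217 217,242 242,214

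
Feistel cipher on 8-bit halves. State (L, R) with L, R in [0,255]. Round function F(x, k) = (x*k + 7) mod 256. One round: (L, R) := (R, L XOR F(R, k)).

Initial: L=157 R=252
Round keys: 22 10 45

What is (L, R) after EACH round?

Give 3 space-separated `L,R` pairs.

Answer: 252,50 50,7 7,112

Derivation:
Round 1 (k=22): L=252 R=50
Round 2 (k=10): L=50 R=7
Round 3 (k=45): L=7 R=112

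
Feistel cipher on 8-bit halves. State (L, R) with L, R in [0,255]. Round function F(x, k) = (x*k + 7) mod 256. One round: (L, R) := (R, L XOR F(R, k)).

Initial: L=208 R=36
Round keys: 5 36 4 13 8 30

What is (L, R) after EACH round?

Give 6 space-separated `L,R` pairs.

Round 1 (k=5): L=36 R=107
Round 2 (k=36): L=107 R=55
Round 3 (k=4): L=55 R=136
Round 4 (k=13): L=136 R=216
Round 5 (k=8): L=216 R=79
Round 6 (k=30): L=79 R=145

Answer: 36,107 107,55 55,136 136,216 216,79 79,145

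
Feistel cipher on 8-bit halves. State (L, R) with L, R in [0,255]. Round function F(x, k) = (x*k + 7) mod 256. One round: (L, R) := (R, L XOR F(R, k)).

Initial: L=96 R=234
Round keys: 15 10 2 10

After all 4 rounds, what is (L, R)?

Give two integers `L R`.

Round 1 (k=15): L=234 R=221
Round 2 (k=10): L=221 R=67
Round 3 (k=2): L=67 R=80
Round 4 (k=10): L=80 R=100

Answer: 80 100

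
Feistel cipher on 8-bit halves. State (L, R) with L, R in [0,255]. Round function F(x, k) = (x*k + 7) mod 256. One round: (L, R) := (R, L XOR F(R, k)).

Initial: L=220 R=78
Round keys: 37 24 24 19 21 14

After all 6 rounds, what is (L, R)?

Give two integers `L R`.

Round 1 (k=37): L=78 R=145
Round 2 (k=24): L=145 R=209
Round 3 (k=24): L=209 R=14
Round 4 (k=19): L=14 R=192
Round 5 (k=21): L=192 R=201
Round 6 (k=14): L=201 R=197

Answer: 201 197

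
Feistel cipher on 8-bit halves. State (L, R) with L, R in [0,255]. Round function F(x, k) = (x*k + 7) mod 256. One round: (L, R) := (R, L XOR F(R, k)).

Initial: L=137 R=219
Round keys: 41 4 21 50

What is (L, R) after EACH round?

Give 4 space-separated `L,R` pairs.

Answer: 219,147 147,136 136,188 188,55

Derivation:
Round 1 (k=41): L=219 R=147
Round 2 (k=4): L=147 R=136
Round 3 (k=21): L=136 R=188
Round 4 (k=50): L=188 R=55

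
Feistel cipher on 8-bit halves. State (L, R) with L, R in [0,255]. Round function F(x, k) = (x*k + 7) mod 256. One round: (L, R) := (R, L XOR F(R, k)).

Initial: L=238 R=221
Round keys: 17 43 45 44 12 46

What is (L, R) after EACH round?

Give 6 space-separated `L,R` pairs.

Round 1 (k=17): L=221 R=90
Round 2 (k=43): L=90 R=248
Round 3 (k=45): L=248 R=197
Round 4 (k=44): L=197 R=27
Round 5 (k=12): L=27 R=142
Round 6 (k=46): L=142 R=144

Answer: 221,90 90,248 248,197 197,27 27,142 142,144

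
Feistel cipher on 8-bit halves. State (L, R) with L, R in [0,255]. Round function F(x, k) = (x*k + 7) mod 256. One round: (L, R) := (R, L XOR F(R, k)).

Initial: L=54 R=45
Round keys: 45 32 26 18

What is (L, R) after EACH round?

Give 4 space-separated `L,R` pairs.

Round 1 (k=45): L=45 R=198
Round 2 (k=32): L=198 R=234
Round 3 (k=26): L=234 R=13
Round 4 (k=18): L=13 R=27

Answer: 45,198 198,234 234,13 13,27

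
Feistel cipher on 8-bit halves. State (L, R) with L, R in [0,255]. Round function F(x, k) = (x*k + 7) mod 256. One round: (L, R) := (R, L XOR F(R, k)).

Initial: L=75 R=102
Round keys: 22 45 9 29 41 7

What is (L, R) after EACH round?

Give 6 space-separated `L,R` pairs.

Answer: 102,128 128,225 225,112 112,86 86,189 189,100

Derivation:
Round 1 (k=22): L=102 R=128
Round 2 (k=45): L=128 R=225
Round 3 (k=9): L=225 R=112
Round 4 (k=29): L=112 R=86
Round 5 (k=41): L=86 R=189
Round 6 (k=7): L=189 R=100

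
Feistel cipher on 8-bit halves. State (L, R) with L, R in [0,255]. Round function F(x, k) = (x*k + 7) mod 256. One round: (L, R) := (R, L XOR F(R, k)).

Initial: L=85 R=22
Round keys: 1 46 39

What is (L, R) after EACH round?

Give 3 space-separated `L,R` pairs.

Answer: 22,72 72,225 225,6

Derivation:
Round 1 (k=1): L=22 R=72
Round 2 (k=46): L=72 R=225
Round 3 (k=39): L=225 R=6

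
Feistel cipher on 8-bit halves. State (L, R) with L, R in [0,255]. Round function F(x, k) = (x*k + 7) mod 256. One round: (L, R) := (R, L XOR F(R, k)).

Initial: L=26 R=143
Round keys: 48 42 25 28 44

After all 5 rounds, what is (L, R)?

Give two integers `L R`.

Answer: 97 195

Derivation:
Round 1 (k=48): L=143 R=205
Round 2 (k=42): L=205 R=38
Round 3 (k=25): L=38 R=112
Round 4 (k=28): L=112 R=97
Round 5 (k=44): L=97 R=195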